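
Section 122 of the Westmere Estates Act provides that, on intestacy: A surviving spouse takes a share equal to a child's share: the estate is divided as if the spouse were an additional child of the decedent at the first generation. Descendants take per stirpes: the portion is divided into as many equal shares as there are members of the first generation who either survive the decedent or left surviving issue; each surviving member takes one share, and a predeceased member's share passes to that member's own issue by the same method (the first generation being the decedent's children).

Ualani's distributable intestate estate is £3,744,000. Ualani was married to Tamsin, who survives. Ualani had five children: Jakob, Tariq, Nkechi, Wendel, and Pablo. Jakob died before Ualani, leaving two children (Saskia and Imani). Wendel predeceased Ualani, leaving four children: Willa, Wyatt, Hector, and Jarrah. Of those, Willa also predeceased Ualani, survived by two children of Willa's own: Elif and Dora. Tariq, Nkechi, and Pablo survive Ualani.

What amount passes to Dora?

The spouse counts as an additional share at the children's level, so there are 6 primary shares of £624,000. Tamsin takes one such share (£624,000).
The children's combined portion (£3,120,000) is divided into 5 shares of £624,000: Tariq, Nkechi, and Pablo each take £624,000; Jakob's £624,000 share passes to Jakob's issue; Wendel's £624,000 share passes to Wendel's issue.
Jakob's share (£624,000) is divided into 2 shares of £312,000: Saskia and Imani each take £312,000.
Wendel's share (£624,000) is divided into 4 shares of £156,000: Wyatt, Hector, and Jarrah each take £156,000; Willa's £156,000 share passes to Willa's issue.
Willa's share (£156,000) is divided into 2 shares of £78,000: Elif and Dora each take £78,000.

Dora receives £78,000.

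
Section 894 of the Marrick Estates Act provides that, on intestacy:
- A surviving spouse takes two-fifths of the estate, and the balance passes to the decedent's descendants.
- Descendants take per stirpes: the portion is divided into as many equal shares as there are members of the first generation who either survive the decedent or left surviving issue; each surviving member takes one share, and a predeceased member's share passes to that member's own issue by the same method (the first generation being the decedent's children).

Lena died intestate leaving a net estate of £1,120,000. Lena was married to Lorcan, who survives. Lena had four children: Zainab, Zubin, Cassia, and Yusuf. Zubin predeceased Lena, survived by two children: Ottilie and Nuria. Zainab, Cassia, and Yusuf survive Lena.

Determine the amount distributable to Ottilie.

Lorcan takes two-fifths of £1,120,000 = £448,000. The remaining £672,000 passes to the descendants.
The descendants' portion (£672,000) is divided into 4 shares of £168,000: Zainab, Cassia, and Yusuf each take £168,000; Zubin's £168,000 share passes to Zubin's issue.
Zubin's share (£168,000) is divided into 2 shares of £84,000: Ottilie and Nuria each take £84,000.

Ottilie receives £84,000.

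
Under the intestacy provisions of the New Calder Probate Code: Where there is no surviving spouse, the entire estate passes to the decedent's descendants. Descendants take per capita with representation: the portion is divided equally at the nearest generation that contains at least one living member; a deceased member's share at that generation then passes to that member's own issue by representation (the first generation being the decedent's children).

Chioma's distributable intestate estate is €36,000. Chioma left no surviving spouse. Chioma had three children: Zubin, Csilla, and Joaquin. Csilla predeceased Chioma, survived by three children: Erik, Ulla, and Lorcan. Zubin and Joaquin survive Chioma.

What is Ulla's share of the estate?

The entire €36,000 passes to the descendants.
That amount (€36,000) is divided into 3 shares of €12,000: Zubin and Joaquin each take €12,000; Csilla's €12,000 share passes to Csilla's issue.
Csilla's share (€12,000) is divided into 3 shares of €4,000: Erik, Ulla, and Lorcan each take €4,000.

Ulla receives €4,000.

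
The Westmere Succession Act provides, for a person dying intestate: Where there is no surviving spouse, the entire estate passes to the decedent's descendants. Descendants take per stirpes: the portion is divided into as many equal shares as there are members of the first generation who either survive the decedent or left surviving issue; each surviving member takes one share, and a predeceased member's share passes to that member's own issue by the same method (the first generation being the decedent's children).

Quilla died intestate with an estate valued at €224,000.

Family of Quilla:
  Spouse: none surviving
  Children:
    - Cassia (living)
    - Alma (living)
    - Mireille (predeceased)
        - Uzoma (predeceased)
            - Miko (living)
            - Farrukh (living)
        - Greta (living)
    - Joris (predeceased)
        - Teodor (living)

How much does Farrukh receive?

The entire €224,000 passes to the descendants.
That amount (€224,000) is divided into 4 shares of €56,000: Cassia and Alma each take €56,000; Mireille's €56,000 share passes to Mireille's issue; Joris's €56,000 share passes to Joris's issue.
Mireille's share (€56,000) is divided into 2 shares of €28,000: Greta takes €28,000; Uzoma's €28,000 share passes to Uzoma's issue.
Uzoma's share (€28,000) is divided into 2 shares of €14,000: Miko and Farrukh each take €14,000.
Joris's share (€56,000) passes entirely to Teodor.

Farrukh receives €14,000.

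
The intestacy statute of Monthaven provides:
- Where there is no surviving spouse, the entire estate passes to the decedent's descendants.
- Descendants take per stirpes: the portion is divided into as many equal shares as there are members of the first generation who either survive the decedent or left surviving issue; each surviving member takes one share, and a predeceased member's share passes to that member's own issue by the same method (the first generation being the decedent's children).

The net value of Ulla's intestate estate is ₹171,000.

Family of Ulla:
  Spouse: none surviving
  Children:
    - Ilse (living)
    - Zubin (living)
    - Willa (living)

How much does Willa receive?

The entire ₹171,000 passes to the descendants.
That amount (₹171,000) is divided into 3 shares of ₹57,000: Ilse, Zubin, and Willa each take ₹57,000.

Willa receives ₹57,000.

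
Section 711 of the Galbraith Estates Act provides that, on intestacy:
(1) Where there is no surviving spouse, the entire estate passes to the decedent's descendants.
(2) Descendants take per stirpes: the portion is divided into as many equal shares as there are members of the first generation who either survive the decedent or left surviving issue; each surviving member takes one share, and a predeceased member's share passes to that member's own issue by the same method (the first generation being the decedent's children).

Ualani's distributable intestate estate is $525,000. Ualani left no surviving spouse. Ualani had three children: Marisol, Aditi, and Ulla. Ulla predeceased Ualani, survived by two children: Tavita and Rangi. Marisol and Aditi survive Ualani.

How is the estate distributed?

The entire $525,000 passes to the descendants.
That amount ($525,000) is divided into 3 shares of $175,000: Marisol and Aditi each take $175,000; Ulla's $175,000 share passes to Ulla's issue.
Ulla's share ($175,000) is divided into 2 shares of $87,500: Tavita and Rangi each take $87,500.

Marisol: $175,000; Aditi: $175,000; Tavita: $87,500; Rangi: $87,500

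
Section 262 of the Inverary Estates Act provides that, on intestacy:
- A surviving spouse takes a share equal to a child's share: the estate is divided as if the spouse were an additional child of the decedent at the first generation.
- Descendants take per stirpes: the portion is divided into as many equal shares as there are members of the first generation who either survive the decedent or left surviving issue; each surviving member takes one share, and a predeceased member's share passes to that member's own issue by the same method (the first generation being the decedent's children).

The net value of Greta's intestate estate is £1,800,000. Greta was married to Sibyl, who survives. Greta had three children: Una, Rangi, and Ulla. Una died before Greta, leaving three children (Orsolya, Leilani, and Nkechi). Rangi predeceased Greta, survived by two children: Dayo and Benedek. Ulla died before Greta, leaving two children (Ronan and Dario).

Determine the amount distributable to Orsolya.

Orsolya receives £150,000.

The spouse counts as an additional share at the children's level, so there are 4 primary shares of £450,000. Sibyl takes one such share (£450,000).
The children's combined portion (£1,350,000) is divided into 3 shares of £450,000: Una's £450,000 share passes to Una's issue; Rangi's £450,000 share passes to Rangi's issue; Ulla's £450,000 share passes to Ulla's issue.
Una's share (£450,000) is divided into 3 shares of £150,000: Orsolya, Leilani, and Nkechi each take £150,000.
Rangi's share (£450,000) is divided into 2 shares of £225,000: Dayo and Benedek each take £225,000.
Ulla's share (£450,000) is divided into 2 shares of £225,000: Ronan and Dario each take £225,000.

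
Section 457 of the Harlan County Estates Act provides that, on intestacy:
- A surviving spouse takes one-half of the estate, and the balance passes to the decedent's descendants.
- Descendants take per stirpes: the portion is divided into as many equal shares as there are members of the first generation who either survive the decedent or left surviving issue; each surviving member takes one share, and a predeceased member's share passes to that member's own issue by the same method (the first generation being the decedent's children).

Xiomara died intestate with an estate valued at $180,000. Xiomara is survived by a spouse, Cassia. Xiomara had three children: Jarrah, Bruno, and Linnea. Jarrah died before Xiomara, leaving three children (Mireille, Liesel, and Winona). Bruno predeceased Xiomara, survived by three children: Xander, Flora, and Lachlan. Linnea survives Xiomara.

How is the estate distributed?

Cassia takes one-half of $180,000 = $90,000. The remaining $90,000 passes to the descendants.
The descendants' portion ($90,000) is divided into 3 shares of $30,000: Linnea takes $30,000; Jarrah's $30,000 share passes to Jarrah's issue; Bruno's $30,000 share passes to Bruno's issue.
Jarrah's share ($30,000) is divided into 3 shares of $10,000: Mireille, Liesel, and Winona each take $10,000.
Bruno's share ($30,000) is divided into 3 shares of $10,000: Xander, Flora, and Lachlan each take $10,000.

Cassia: $90,000; Mireille: $10,000; Liesel: $10,000; Winona: $10,000; Xander: $10,000; Flora: $10,000; Lachlan: $10,000; Linnea: $30,000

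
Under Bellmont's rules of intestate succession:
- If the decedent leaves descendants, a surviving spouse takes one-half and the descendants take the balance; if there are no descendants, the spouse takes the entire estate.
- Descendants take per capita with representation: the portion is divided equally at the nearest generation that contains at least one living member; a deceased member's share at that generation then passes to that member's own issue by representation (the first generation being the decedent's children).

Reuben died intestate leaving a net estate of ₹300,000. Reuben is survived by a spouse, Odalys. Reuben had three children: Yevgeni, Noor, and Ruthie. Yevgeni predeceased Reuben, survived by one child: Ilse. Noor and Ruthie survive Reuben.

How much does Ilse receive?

Odalys takes one-half of ₹300,000 = ₹150,000. The remaining ₹150,000 passes to the descendants.
The descendants' portion (₹150,000) is divided into 3 shares of ₹50,000: Noor and Ruthie each take ₹50,000; Yevgeni's ₹50,000 share passes to Yevgeni's issue.
Yevgeni's share (₹50,000) passes entirely to Ilse.

Ilse receives ₹50,000.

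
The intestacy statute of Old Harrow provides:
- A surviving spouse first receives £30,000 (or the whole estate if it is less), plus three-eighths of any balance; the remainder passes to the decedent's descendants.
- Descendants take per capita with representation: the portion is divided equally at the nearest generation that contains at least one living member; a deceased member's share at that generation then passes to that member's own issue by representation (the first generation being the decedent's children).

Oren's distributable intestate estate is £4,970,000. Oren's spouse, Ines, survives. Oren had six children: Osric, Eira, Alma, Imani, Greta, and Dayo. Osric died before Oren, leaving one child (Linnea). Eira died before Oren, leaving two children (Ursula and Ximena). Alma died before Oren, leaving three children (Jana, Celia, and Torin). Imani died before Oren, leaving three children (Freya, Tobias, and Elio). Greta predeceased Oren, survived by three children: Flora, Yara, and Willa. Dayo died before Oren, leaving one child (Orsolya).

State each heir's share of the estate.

Ines first takes £30,000, leaving a balance of £4,940,000. Ines then takes three-eighths of the balance (£1,852,500), for a total of £1,882,500. The remaining £3,087,500 passes to the descendants.
No child survives, so the initial division is made at the grandchildren's generation.
The descendants' portion (£3,087,500) is divided into 13 shares of £237,500: Linnea, Ursula, Ximena, Jana, Celia, Torin, Freya, Tobias, Elio, Flora, Yara, Willa, and Orsolya each take £237,500.

Ines: £1,882,500; Linnea: £237,500; Ursula: £237,500; Ximena: £237,500; Jana: £237,500; Celia: £237,500; Torin: £237,500; Freya: £237,500; Tobias: £237,500; Elio: £237,500; Flora: £237,500; Yara: £237,500; Willa: £237,500; Orsolya: £237,500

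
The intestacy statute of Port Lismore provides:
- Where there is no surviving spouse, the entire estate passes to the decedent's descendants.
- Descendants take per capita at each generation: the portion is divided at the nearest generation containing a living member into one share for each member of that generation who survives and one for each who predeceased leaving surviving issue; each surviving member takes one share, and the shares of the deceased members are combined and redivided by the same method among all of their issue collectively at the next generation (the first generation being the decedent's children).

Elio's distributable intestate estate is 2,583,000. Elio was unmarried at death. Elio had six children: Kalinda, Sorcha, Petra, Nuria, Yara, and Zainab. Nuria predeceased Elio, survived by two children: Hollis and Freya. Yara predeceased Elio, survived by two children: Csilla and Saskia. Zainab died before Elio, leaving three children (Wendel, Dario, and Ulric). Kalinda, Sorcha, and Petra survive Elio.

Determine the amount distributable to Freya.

The entire 2,583,000 passes to the descendants.
That amount (2,583,000) is divided at the children's generation into 6 shares of 430,500. Kalinda, Sorcha, and Petra each take 430,500. The 3 shares of the deceased (Nuria, Yara, and Zainab) are combined into a pool of 1,291,500.
That pool (1,291,500) is divided at the grandchildren's generation equally among Hollis, Freya, Csilla, Saskia, Wendel, Dario, and Ulric: 184,500 each.

Freya receives 184,500.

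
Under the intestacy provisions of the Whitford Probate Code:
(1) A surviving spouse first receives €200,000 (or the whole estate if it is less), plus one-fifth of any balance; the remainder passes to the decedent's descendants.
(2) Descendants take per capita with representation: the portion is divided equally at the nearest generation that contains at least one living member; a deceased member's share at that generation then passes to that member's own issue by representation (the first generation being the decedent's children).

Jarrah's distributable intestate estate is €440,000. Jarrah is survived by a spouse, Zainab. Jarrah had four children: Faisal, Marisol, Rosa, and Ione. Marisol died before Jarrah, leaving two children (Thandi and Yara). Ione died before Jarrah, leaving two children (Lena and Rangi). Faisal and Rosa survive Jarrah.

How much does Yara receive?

Zainab first takes €200,000, leaving a balance of €240,000. Zainab then takes one-fifth of the balance (€48,000), for a total of €248,000. The remaining €192,000 passes to the descendants.
The descendants' portion (€192,000) is divided into 4 shares of €48,000: Faisal and Rosa each take €48,000; Marisol's €48,000 share passes to Marisol's issue; Ione's €48,000 share passes to Ione's issue.
Marisol's share (€48,000) is divided into 2 shares of €24,000: Thandi and Yara each take €24,000.
Ione's share (€48,000) is divided into 2 shares of €24,000: Lena and Rangi each take €24,000.

Yara receives €24,000.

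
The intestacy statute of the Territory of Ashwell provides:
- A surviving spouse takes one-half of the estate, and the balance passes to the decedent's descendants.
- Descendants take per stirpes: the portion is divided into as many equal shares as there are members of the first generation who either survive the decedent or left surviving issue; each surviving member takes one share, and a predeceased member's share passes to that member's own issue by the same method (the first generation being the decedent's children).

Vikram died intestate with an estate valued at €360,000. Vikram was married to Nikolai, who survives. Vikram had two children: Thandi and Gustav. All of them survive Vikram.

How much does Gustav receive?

Nikolai takes one-half of €360,000 = €180,000. The remaining €180,000 passes to the descendants.
The descendants' portion (€180,000) is divided into 2 shares of €90,000: Thandi and Gustav each take €90,000.

Gustav receives €90,000.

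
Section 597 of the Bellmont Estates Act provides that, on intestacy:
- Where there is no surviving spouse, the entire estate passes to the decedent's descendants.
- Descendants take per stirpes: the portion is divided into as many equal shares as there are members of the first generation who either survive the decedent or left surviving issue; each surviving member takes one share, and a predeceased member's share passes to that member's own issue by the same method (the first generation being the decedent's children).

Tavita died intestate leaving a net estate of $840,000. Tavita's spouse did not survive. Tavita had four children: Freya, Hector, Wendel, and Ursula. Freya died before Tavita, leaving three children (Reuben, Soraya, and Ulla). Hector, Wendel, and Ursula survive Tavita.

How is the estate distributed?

The entire $840,000 passes to the descendants.
That amount ($840,000) is divided into 4 shares of $210,000: Hector, Wendel, and Ursula each take $210,000; Freya's $210,000 share passes to Freya's issue.
Freya's share ($210,000) is divided into 3 shares of $70,000: Reuben, Soraya, and Ulla each take $70,000.

Reuben: $70,000; Soraya: $70,000; Ulla: $70,000; Hector: $210,000; Wendel: $210,000; Ursula: $210,000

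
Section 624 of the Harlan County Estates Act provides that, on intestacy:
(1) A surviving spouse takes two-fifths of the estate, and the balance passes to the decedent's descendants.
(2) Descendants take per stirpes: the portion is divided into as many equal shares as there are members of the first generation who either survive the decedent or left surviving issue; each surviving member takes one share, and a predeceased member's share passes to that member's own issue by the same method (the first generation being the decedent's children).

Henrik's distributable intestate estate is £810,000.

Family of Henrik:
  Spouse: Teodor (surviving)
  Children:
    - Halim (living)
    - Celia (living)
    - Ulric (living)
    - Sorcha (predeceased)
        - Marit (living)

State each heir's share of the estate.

Teodor takes two-fifths of £810,000 = £324,000. The remaining £486,000 passes to the descendants.
The descendants' portion (£486,000) is divided into 4 shares of £121,500: Halim, Celia, and Ulric each take £121,500; Sorcha's £121,500 share passes to Sorcha's issue.
Sorcha's share (£121,500) passes entirely to Marit.

Teodor: £324,000; Halim: £121,500; Celia: £121,500; Ulric: £121,500; Marit: £121,500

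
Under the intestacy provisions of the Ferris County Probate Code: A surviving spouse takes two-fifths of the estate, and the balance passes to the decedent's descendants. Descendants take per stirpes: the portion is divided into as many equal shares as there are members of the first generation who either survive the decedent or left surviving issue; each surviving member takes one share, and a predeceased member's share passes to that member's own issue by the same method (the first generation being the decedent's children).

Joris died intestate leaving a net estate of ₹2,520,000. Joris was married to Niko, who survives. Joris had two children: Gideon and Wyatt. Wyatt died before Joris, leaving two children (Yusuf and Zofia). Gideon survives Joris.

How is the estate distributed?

Niko: ₹1,008,000; Gideon: ₹756,000; Yusuf: ₹378,000; Zofia: ₹378,000

Niko takes two-fifths of ₹2,520,000 = ₹1,008,000. The remaining ₹1,512,000 passes to the descendants.
The descendants' portion (₹1,512,000) is divided into 2 shares of ₹756,000: Gideon takes ₹756,000; Wyatt's ₹756,000 share passes to Wyatt's issue.
Wyatt's share (₹756,000) is divided into 2 shares of ₹378,000: Yusuf and Zofia each take ₹378,000.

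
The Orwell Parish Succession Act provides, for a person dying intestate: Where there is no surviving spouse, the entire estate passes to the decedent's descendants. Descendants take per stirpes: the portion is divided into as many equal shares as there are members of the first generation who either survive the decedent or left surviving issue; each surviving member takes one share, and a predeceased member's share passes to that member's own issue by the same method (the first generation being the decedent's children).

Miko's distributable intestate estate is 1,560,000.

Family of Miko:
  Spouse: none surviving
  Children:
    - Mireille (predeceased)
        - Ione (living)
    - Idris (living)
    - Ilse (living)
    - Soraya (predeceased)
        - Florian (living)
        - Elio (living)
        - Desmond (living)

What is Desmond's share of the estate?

Desmond receives 130,000.

The entire 1,560,000 passes to the descendants.
That amount (1,560,000) is divided into 4 shares of 390,000: Idris and Ilse each take 390,000; Mireille's 390,000 share passes to Mireille's issue; Soraya's 390,000 share passes to Soraya's issue.
Mireille's share (390,000) passes entirely to Ione.
Soraya's share (390,000) is divided into 3 shares of 130,000: Florian, Elio, and Desmond each take 130,000.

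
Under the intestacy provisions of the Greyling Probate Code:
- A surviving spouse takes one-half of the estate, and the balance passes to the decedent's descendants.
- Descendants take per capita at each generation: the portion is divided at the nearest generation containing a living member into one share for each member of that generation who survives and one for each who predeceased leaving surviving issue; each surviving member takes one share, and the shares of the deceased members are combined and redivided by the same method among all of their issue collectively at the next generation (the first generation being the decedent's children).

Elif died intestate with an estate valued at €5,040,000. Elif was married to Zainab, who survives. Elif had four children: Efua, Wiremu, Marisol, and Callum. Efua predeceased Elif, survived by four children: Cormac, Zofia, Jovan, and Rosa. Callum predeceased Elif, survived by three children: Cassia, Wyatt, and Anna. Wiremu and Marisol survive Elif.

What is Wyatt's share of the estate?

Zainab takes one-half of €5,040,000 = €2,520,000. The remaining €2,520,000 passes to the descendants.
The descendants' portion (€2,520,000) is divided at the children's generation into 4 shares of €630,000. Wiremu and Marisol each take €630,000. The 2 shares of the deceased (Efua and Callum) are combined into a pool of €1,260,000.
That pool (€1,260,000) is divided at the grandchildren's generation equally among Cormac, Zofia, Jovan, Rosa, Cassia, Wyatt, and Anna: €180,000 each.

Wyatt receives €180,000.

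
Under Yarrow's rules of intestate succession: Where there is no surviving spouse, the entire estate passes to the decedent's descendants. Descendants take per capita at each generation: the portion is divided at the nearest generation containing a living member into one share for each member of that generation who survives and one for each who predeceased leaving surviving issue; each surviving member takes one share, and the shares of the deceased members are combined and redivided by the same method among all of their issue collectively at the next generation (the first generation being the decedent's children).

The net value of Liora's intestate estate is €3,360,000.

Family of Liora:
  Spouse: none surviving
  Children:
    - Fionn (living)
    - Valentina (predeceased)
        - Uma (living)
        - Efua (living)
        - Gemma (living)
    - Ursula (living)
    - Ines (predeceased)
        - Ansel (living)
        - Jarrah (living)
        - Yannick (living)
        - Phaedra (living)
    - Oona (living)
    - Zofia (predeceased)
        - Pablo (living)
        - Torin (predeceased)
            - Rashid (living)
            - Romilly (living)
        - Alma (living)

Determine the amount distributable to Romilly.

The entire €3,360,000 passes to the descendants.
That amount (€3,360,000) is divided at the children's generation into 6 shares of €560,000. Fionn, Ursula, and Oona each take €560,000. The 3 shares of the deceased (Valentina, Ines, and Zofia) are combined into a pool of €1,680,000.
That pool (€1,680,000) is divided at the grandchildren's generation into 10 shares of €168,000. Uma, Efua, Gemma, Ansel, Jarrah, Yannick, Phaedra, Pablo, and Alma each take €168,000. The remaining share for the deceased Torin (€168,000) is carried to the next generation.
That pool (€168,000) is divided at the great-grandchildren's generation equally among Rashid and Romilly: €84,000 each.

Romilly receives €84,000.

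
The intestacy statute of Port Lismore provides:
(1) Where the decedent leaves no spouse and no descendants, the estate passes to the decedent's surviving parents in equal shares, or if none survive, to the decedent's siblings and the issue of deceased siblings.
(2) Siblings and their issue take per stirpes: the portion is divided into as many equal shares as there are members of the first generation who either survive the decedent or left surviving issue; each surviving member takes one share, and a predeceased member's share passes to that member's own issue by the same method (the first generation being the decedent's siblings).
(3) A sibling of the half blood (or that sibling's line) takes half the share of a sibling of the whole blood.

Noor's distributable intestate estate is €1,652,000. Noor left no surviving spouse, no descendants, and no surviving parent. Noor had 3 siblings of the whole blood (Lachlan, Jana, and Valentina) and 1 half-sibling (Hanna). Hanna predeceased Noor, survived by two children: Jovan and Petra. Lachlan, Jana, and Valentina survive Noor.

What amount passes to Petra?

Petra receives €118,000.

The entire €1,652,000 passes to the siblings and their issue.
Counting each half-blood sibling's line as half a unit, there are 7/2 units in €1,652,000, so one unit is €472,000. Whole-blood lines (Lachlan, Jana, and Valentina) take €472,000 each; half-blood lines (Hanna) take €236,000 each.
Hanna's share (€236,000) is divided into 2 shares of €118,000: Jovan and Petra each take €118,000.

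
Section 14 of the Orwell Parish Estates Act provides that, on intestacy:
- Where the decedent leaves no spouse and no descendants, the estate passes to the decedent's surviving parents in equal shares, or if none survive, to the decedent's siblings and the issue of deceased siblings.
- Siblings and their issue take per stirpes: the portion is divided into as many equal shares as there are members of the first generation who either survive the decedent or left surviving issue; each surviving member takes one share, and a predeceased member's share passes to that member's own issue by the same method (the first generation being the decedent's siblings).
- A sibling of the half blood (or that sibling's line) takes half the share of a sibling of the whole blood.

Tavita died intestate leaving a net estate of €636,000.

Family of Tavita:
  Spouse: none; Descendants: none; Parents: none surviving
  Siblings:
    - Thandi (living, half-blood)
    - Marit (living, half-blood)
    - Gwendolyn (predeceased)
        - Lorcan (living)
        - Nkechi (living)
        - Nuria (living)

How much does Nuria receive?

Nuria receives €106,000.

The entire €636,000 passes to the siblings and their issue.
Counting each half-blood sibling's line as half a unit, there are 2 units in €636,000, so one unit is €318,000. Whole-blood lines (Gwendolyn) take €318,000 each; half-blood lines (Thandi and Marit) take €159,000 each.
Gwendolyn's share (€318,000) is divided into 3 shares of €106,000: Lorcan, Nkechi, and Nuria each take €106,000.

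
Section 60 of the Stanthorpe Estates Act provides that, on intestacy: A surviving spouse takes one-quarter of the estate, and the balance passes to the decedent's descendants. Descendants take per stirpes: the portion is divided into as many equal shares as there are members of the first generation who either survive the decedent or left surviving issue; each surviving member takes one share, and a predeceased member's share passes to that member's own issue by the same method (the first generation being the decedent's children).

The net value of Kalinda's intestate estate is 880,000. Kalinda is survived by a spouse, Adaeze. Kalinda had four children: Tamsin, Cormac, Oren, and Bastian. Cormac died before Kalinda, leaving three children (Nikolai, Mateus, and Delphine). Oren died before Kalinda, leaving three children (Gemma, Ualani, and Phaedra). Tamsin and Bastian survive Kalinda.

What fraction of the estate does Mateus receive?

Adaeze takes one-quarter of 880,000 = 220,000. The remaining 660,000 passes to the descendants.
The descendants' portion (660,000) is divided into 4 shares of 165,000: Tamsin and Bastian each take 165,000; Cormac's 165,000 share passes to Cormac's issue; Oren's 165,000 share passes to Oren's issue.
Cormac's share (165,000) is divided into 3 shares of 55,000: Nikolai, Mateus, and Delphine each take 55,000.
Oren's share (165,000) is divided into 3 shares of 55,000: Gemma, Ualani, and Phaedra each take 55,000.

Mateus receives 1/16 of the estate.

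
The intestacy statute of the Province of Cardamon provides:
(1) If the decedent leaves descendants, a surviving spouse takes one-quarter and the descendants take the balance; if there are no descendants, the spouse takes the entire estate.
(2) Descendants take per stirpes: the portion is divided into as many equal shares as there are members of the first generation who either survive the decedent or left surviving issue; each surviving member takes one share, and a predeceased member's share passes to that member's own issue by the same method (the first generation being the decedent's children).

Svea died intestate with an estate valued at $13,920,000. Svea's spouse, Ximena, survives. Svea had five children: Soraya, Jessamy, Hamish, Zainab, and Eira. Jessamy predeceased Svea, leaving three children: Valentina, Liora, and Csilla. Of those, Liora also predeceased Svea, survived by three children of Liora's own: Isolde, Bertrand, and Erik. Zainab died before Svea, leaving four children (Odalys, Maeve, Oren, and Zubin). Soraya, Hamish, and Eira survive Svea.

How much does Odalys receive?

Odalys receives $522,000.

Ximena takes one-quarter of $13,920,000 = $3,480,000. The remaining $10,440,000 passes to the descendants.
The descendants' portion ($10,440,000) is divided into 5 shares of $2,088,000: Soraya, Hamish, and Eira each take $2,088,000; Jessamy's $2,088,000 share passes to Jessamy's issue; Zainab's $2,088,000 share passes to Zainab's issue.
Jessamy's share ($2,088,000) is divided into 3 shares of $696,000: Valentina and Csilla each take $696,000; Liora's $696,000 share passes to Liora's issue.
Liora's share ($696,000) is divided into 3 shares of $232,000: Isolde, Bertrand, and Erik each take $232,000.
Zainab's share ($2,088,000) is divided into 4 shares of $522,000: Odalys, Maeve, Oren, and Zubin each take $522,000.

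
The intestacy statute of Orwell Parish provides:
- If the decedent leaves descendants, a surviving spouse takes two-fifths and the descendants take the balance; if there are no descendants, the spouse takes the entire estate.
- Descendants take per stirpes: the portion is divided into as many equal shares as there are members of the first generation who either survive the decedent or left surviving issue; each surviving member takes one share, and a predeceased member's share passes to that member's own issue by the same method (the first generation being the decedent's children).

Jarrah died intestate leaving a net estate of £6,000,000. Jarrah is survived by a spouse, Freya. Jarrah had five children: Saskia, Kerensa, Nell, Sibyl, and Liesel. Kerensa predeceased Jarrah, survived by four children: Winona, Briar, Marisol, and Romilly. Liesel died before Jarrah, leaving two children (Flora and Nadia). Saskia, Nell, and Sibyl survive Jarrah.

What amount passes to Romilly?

Romilly receives £180,000.

Freya takes two-fifths of £6,000,000 = £2,400,000. The remaining £3,600,000 passes to the descendants.
The descendants' portion (£3,600,000) is divided into 5 shares of £720,000: Saskia, Nell, and Sibyl each take £720,000; Kerensa's £720,000 share passes to Kerensa's issue; Liesel's £720,000 share passes to Liesel's issue.
Kerensa's share (£720,000) is divided into 4 shares of £180,000: Winona, Briar, Marisol, and Romilly each take £180,000.
Liesel's share (£720,000) is divided into 2 shares of £360,000: Flora and Nadia each take £360,000.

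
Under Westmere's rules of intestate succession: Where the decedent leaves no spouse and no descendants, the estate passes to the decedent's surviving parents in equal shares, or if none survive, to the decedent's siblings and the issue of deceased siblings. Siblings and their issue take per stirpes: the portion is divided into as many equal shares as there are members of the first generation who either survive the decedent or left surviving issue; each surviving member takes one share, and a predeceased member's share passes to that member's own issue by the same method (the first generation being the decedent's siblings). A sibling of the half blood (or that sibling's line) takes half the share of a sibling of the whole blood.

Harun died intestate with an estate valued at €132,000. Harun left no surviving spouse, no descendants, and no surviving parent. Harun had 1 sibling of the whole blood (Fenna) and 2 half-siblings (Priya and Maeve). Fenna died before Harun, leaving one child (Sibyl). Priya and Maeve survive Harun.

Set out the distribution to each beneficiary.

The entire €132,000 passes to the siblings and their issue.
Counting each half-blood sibling's line as half a unit, there are 2 units in €132,000, so one unit is €66,000. Whole-blood lines (Fenna) take €66,000 each; half-blood lines (Priya and Maeve) take €33,000 each.
Fenna's share (€66,000) passes entirely to Sibyl.

Sibyl: €66,000; Priya: €33,000; Maeve: €33,000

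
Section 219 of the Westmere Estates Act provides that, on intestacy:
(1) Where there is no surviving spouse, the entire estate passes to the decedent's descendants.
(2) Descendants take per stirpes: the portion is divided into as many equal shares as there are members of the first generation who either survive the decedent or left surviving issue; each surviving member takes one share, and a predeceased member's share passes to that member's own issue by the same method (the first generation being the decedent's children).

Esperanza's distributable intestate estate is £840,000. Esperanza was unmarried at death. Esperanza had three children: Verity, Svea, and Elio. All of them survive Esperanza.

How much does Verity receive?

Verity receives £280,000.

The entire £840,000 passes to the descendants.
That amount (£840,000) is divided into 3 shares of £280,000: Verity, Svea, and Elio each take £280,000.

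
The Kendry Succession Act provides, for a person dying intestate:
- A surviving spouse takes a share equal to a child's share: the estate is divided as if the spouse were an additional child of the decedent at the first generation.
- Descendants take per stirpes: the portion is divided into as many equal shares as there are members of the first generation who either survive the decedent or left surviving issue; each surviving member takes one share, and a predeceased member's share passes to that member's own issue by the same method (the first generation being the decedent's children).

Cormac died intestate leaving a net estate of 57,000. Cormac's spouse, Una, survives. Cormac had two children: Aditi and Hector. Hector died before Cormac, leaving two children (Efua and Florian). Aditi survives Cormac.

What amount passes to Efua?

Efua receives 9,500.

The spouse counts as an additional share at the children's level, so there are 3 primary shares of 19,000. Una takes one such share (19,000).
The children's combined portion (38,000) is divided into 2 shares of 19,000: Aditi takes 19,000; Hector's 19,000 share passes to Hector's issue.
Hector's share (19,000) is divided into 2 shares of 9,500: Efua and Florian each take 9,500.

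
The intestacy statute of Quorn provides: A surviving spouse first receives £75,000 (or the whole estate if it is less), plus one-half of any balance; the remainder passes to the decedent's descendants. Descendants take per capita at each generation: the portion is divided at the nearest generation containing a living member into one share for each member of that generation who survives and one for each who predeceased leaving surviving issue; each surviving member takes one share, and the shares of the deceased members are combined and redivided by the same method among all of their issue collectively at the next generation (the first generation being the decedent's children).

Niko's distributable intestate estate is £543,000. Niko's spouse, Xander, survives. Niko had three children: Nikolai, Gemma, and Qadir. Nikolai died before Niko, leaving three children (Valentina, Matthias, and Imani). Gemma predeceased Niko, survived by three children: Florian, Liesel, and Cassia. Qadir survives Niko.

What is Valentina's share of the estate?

Xander first takes £75,000, leaving a balance of £468,000. Xander then takes one-half of the balance (£234,000), for a total of £309,000. The remaining £234,000 passes to the descendants.
The descendants' portion (£234,000) is divided at the children's generation into 3 shares of £78,000. Qadir takes £78,000. The 2 shares of the deceased (Nikolai and Gemma) are combined into a pool of £156,000.
That pool (£156,000) is divided at the grandchildren's generation equally among Valentina, Matthias, Imani, Florian, Liesel, and Cassia: £26,000 each.

Valentina receives £26,000.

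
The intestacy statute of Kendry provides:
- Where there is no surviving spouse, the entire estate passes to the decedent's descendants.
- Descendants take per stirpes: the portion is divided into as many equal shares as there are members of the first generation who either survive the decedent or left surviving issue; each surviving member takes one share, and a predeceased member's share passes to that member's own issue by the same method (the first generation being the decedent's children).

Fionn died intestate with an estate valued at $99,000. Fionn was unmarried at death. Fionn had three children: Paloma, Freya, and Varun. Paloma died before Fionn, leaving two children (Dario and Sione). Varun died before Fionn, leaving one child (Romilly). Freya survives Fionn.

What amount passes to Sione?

Sione receives $16,500.

The entire $99,000 passes to the descendants.
That amount ($99,000) is divided into 3 shares of $33,000: Freya takes $33,000; Paloma's $33,000 share passes to Paloma's issue; Varun's $33,000 share passes to Varun's issue.
Paloma's share ($33,000) is divided into 2 shares of $16,500: Dario and Sione each take $16,500.
Varun's share ($33,000) passes entirely to Romilly.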